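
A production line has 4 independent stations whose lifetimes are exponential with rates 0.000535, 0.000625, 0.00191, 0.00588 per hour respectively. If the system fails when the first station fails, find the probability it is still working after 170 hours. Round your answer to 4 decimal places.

The time to first failure is exponential with rate Σλ = 0.000535 + 0.000625 + 0.00191 + 0.00588 = 0.00895.
P(min > 170) = e^(−0.00895·170) = e^(−1.5215) ≈ 0.2184.

0.2184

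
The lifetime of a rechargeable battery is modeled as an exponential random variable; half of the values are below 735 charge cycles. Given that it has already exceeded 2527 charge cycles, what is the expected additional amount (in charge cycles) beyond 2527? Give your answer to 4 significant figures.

1060

For an exponential, median = ln(2)/λ, so λ = ln 2 / 735 = 0.000943057 per charge cycle.
By memorylessness, the remaining amount past any threshold is again Exp(λ) with mean 1/λ = 1060.38 charge cycles.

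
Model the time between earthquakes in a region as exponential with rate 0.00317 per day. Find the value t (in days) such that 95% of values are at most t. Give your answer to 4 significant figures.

Set 1 − e^(−λt) = 0.95, so t = −ln(0.05)/λ = 2.9957/0.00317 ≈ 945.026 days.

945.0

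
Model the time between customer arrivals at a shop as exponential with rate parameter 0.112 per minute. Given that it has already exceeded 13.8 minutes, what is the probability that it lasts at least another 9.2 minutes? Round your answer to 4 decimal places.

0.3569

P(X > s+t | X > s) = e^(−λ(s+t))/e^(−λs) = e^(−λt), independent of s = 13.8.
P(X > 9.2) = e^(−1.0304) ≈ 0.3569.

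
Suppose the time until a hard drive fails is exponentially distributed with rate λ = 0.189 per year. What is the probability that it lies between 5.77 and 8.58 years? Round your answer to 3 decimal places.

0.138

P(5.77 < X < 8.58) = e^(−λ·5.77) − e^(−λ·8.58) = 0.33604 − 0.19758 ≈ 0.138.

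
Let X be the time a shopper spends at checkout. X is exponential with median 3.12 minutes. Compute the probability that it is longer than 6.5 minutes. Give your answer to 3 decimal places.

For an exponential, median = ln(2)/λ, so λ = ln 2 / 3.12 = 0.222163 per minute.
P(X > 6.5) = e^(−λ·6.5) = e^(−1.4441) ≈ 0.236.

0.236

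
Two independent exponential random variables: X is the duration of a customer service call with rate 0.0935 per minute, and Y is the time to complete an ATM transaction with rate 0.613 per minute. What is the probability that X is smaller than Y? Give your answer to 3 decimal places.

0.132

λ_1 = 0.0935, λ_2 = 0.613.
For independent exponentials, P(X < Y) = λ_1/(λ_1+λ_2) = 0.0935/0.7065 ≈ 0.132.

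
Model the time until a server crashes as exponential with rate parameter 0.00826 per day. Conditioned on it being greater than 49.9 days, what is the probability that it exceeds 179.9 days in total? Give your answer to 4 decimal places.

0.3417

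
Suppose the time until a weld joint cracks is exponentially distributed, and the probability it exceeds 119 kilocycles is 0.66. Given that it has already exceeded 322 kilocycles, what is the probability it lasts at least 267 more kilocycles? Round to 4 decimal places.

From e^(−λ·119) = 0.66, λ = −ln(0.66)/119 = 0.00349173.
Memoryless: P(X > 322+267 | X > 322) = P(X > 267) = e^(−0.00349173·267) ≈ 0.3937.

0.3937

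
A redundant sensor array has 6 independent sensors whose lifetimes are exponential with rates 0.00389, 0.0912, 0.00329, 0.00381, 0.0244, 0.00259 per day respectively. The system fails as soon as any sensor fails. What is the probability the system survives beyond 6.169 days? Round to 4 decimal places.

0.4507

The time to first failure is exponential with rate Σλ = 0.00389 + 0.0912 + 0.00329 + 0.00381 + 0.0244 + 0.00259 = 0.12918.
P(min > 6.169) = e^(−0.12918·6.169) = e^(−0.79691) ≈ 0.4507.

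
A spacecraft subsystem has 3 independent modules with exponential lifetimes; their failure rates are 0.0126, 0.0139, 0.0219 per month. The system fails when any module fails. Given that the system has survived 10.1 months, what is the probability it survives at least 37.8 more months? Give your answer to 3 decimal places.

0.160

Time to first failure ~ Exp(Σλ) with Σλ = 0.0484.
By memorylessness, P(T > 10.1+37.8 | T > 10.1) = P(T > 37.8) = e^(−0.0484·37.8) ≈ 0.160.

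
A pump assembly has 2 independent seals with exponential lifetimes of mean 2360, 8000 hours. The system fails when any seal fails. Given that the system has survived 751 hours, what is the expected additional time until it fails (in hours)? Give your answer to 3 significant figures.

First-failure rate Σλ = 1/2360 + 1/8000 = 0.000548729.
By memorylessness the expected residual is 1/Σλ = 1822.39 hours, regardless of the 751 already elapsed.

1820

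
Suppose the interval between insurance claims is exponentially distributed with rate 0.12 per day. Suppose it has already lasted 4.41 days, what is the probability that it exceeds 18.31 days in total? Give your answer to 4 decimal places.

0.1886

P(X > s+t | X > s) = e^(−λ(s+t))/e^(−λs) = e^(−λt), independent of s = 4.41.
P(X > 13.9) = e^(−1.668) ≈ 0.1886.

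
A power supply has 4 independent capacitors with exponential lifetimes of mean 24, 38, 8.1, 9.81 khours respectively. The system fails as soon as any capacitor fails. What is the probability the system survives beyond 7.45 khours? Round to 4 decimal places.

The first failure time is exponential with rate Σλ_i = 1/24 + 1/38 + 1/8.1 + 1/9.81 = 0.293376 per khour.
P(min > 7.45) = e^(−0.293376·7.45) = e^(−2.1857) ≈ 0.1124.

0.1124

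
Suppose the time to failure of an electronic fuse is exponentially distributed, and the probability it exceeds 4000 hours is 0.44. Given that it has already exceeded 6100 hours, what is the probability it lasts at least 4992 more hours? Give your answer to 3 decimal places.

From e^(−λ·4000) = 0.44, λ = −ln(0.44)/4000 = 0.000205245.
Memoryless: P(X > 6100+4992 | X > 6100) = P(X > 4992) = e^(−0.000205245·4992) ≈ 0.359.

0.359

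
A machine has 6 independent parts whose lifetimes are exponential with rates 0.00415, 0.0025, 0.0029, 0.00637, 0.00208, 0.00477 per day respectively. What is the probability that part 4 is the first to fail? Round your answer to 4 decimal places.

0.2798

The time to first failure is exponential with rate Σλ = 0.00415 + 0.0025 + 0.0029 + 0.00637 + 0.00208 + 0.00477 = 0.02277.
P(part 4 first) = λ_4/Σλ = 0.00637/0.02277 ≈ 0.2798.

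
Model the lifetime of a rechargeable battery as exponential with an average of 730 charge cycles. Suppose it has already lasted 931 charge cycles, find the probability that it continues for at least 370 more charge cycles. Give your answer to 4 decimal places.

0.6024

The rate is λ = 1/730 = 0.00136986 per charge cycle.
By the memoryless property, P(X > 931+370 | X > 931) = P(X > 370).
P(X > 370) = e^(−0.50685) ≈ 0.6024.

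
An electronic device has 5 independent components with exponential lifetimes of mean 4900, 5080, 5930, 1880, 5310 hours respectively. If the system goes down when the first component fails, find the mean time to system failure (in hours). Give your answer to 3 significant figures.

775

The first failure time is exponential with rate Σλ_i = 1/4900 + 1/5080 + 1/5930 + 1/1880 + 1/5310 = 0.0012898 per hour.
E[min] = 1/Σλ = 1/0.0012898 = 775.311 hours.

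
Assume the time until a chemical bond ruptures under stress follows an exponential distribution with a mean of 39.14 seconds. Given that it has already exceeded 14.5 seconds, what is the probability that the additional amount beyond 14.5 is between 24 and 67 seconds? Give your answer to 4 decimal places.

The rate is λ = 1/39.14 = 0.0255493 per second.
Memoryless: the residual past 14.5 is again Exp(λ).
P(24 < residual < 67) = e^(−λ·24) − e^(−λ·67) = 0.54162 − 0.18054 ≈ 0.3611.

0.3611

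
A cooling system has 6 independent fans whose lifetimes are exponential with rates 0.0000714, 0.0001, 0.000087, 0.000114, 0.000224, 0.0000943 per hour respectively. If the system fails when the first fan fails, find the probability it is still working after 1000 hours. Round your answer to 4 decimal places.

The time to first failure is exponential with rate Σλ = 0.0000714 + 0.0001 + 0.000087 + 0.000114 + 0.000224 + 0.0000943 = 0.0006907.
P(min > 1000) = e^(−0.0006907·1000) = e^(−0.6907) ≈ 0.5012.

0.5012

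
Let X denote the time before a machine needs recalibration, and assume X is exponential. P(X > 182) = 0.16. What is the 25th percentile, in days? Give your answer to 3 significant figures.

28.6

e^(−λ·182) = 0.16 ⇒ λ = −ln(0.16)/182 = 0.0100691.
25th percentile: 1 − e^(−λt) = 0.25, t = −ln(0.75)/λ = 28.5707 days.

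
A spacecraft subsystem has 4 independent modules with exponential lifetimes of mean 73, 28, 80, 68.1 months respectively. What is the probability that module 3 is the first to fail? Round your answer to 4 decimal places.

Rates: λ_i = 1/mean_i → 0.0136986, 0.0357143, 0.0125, 0.0146843; Σλ = 0.0765972.
P(module 3 first) = λ_3/Σλ = 0.0125/0.0765972 ≈ 0.1632.

0.1632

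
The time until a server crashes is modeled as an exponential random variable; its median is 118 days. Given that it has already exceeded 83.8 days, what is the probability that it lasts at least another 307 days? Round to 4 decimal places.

For an exponential, median = ln(2)/λ, so λ = ln 2 / 118 = 0.00587413 per day.
P(X > s+t | X > s) = e^(−λ(s+t))/e^(−λs) = e^(−λt), independent of s = 83.8.
P(X > 307) = e^(−1.8034) ≈ 0.1647.

0.1647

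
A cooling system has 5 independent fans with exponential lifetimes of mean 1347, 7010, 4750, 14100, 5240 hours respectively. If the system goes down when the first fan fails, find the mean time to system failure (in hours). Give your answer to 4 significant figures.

736.7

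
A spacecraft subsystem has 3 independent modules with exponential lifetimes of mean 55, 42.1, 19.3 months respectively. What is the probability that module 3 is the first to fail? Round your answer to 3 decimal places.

Rates: λ_i = 1/mean_i → 0.0181818, 0.023753, 0.0518135; Σλ = 0.0937483.
P(module 3 first) = λ_3/Σλ = 0.0518135/0.0937483 ≈ 0.553.

0.553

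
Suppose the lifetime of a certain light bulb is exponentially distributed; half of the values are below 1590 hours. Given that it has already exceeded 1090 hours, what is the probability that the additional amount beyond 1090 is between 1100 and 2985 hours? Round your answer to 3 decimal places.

For an exponential, median = ln(2)/λ, so λ = ln 2 / 1590 = 0.000435942 per hour.
Memoryless: the residual past 1090 is again Exp(λ).
P(1100 < residual < 2985) = e^(−λ·1100) − e^(−λ·2985) = 0.61907 − 0.27218 ≈ 0.347.

0.347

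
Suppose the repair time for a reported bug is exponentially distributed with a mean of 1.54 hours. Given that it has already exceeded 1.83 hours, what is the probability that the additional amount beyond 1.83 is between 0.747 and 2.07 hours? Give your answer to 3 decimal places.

The rate is λ = 1/1.54 = 0.649351 per hour.
Memoryless: the residual past 1.83 is again Exp(λ).
P(0.747 < residual < 2.07) = e^(−λ·0.747) − e^(−λ·2.07) = 0.61566 − 0.26076 ≈ 0.355.

0.355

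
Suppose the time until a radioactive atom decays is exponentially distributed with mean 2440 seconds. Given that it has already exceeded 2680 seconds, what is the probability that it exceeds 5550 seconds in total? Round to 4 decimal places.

0.3084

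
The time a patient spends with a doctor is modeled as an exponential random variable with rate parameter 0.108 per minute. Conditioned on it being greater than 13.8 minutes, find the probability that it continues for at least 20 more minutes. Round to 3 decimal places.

0.115

By the memoryless property, P(X > 13.8+20 | X > 13.8) = P(X > 20).
P(X > 20) = e^(−2.16) ≈ 0.115.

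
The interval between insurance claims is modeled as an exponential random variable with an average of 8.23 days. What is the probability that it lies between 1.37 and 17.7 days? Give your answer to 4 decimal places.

0.7302

The rate is λ = 1/8.23 = 0.121507 per day.
P(1.37 < X < 17.7) = e^(−λ·1.37) − e^(−λ·17.7) = 0.84665 − 0.11641 ≈ 0.7302.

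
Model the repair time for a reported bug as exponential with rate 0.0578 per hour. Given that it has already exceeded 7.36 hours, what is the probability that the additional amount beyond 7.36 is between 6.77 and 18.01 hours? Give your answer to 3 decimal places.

0.323

Memoryless: the residual past 7.36 is again Exp(λ).
P(6.77 < residual < 18.01) = e^(−λ·6.77) − e^(−λ·18.01) = 0.67617 − 0.35311 ≈ 0.323.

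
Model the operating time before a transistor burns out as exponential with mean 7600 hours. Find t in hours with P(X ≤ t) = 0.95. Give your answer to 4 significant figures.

The rate is λ = 1/7600 = 0.000131579 per hour.
Set 1 − e^(−λt) = 0.95, so t = −ln(0.05)/λ = 2.9957/0.000131579 ≈ 22767.6 hours.

22770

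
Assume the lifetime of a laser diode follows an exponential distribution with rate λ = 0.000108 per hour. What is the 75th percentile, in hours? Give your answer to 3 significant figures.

Set 1 − e^(−λt) = 0.75, so t = −ln(0.25)/λ = 1.3863/0.000108 ≈ 12836.1 hours.

12800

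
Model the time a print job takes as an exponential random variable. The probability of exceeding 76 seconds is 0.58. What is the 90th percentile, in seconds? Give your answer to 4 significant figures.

321.3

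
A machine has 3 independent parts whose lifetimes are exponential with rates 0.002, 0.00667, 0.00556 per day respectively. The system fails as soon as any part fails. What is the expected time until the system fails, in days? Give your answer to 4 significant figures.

The time to first failure is exponential with rate Σλ = 0.002 + 0.00667 + 0.00556 = 0.01423.
E[min] = 1/Σλ = 1/0.01423 = 70.2741 days.

70.27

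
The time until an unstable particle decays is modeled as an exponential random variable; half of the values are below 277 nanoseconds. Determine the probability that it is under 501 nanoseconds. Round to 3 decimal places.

For an exponential, median = ln(2)/λ, so λ = ln 2 / 277 = 0.00250234 per nanosecond.
P(X ≤ 501) = 1 − e^(−λ·501) = 1 − e^(−1.2537) ≈ 0.715.

0.715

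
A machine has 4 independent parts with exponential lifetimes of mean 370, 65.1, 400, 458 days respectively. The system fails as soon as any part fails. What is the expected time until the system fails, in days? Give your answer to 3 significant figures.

44.0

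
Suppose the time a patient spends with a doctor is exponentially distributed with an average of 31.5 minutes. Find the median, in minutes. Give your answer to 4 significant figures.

21.83

The rate is λ = 1/31.5 = 0.031746 per minute.
Set 1 − e^(−λt) = 0.5, so t = −ln(0.5)/λ = 0.69315/0.031746 ≈ 21.8341 minutes.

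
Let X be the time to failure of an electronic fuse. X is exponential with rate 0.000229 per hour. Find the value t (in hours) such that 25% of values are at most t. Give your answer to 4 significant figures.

1256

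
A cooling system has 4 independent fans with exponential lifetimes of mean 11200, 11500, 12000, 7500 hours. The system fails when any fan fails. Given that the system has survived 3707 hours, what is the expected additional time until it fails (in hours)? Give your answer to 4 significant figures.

2545

First-failure rate Σλ = 1/11200 + 1/11500 + 1/12000 + 1/7500 = 0.000392909.
By memorylessness the expected residual is 1/Σλ = 2545.12 hours, regardless of the 3707 already elapsed.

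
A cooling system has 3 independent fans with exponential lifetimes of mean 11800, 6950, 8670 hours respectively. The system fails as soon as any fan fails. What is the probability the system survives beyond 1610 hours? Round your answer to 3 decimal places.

0.575

The first failure time is exponential with rate Σλ_i = 1/11800 + 1/6950 + 1/8670 = 0.000343971 per hour.
P(min > 1610) = e^(−0.000343971·1610) = e^(−0.55379) ≈ 0.575.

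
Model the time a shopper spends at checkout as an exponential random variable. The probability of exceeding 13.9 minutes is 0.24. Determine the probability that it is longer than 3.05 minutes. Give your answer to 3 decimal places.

0.731

e^(−λ·13.9) = 0.24 ⇒ λ = −ln(0.24)/13.9 = 0.10267.
P(X > 3.05) = e^(−0.10267·3.05) = e^(−0.31314) ≈ 0.731.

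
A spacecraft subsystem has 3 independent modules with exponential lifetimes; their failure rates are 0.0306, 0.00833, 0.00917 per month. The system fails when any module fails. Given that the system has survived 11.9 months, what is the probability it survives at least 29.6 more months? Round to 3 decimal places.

0.241

Time to first failure ~ Exp(Σλ) with Σλ = 0.0481.
By memorylessness, P(T > 11.9+29.6 | T > 11.9) = P(T > 29.6) = e^(−0.0481·29.6) ≈ 0.241.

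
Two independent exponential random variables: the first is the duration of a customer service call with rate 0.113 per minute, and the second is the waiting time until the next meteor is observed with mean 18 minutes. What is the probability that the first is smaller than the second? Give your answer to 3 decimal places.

λ_1 = 0.113, λ_2 = 1/18 = 0.0555556.
For independent exponentials, P(the first < the second) = λ_1/(λ_1+λ_2) = 0.113/0.168556 ≈ 0.670.

0.670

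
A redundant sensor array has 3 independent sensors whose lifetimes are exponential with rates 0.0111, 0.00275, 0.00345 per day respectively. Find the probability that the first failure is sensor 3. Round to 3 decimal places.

0.199

The time to first failure is exponential with rate Σλ = 0.0111 + 0.00275 + 0.00345 = 0.0173.
P(sensor 3 first) = λ_3/Σλ = 0.00345/0.0173 ≈ 0.199.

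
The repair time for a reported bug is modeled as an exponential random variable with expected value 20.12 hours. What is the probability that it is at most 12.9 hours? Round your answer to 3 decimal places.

0.473

The rate is λ = 1/20.12 = 0.0497018 per hour.
P(X ≤ 12.9) = 1 − e^(−λ·12.9) = 1 − e^(−0.64115) ≈ 0.473.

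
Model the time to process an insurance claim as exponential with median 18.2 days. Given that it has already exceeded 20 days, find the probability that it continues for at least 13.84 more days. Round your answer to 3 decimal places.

0.590

For an exponential, median = ln(2)/λ, so λ = ln 2 / 18.2 = 0.038085 per day.
By the memoryless property, P(X > 20+13.84 | X > 20) = P(X > 13.84).
P(X > 13.84) = e^(−0.5271) ≈ 0.590.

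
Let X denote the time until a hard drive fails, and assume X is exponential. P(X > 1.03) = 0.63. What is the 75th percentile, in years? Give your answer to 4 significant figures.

e^(−λ·1.03) = 0.63 ⇒ λ = −ln(0.63)/1.03 = 0.448578.
75th percentile: 1 − e^(−λt) = 0.75, t = −ln(0.25)/λ = 3.09042 years.

3.090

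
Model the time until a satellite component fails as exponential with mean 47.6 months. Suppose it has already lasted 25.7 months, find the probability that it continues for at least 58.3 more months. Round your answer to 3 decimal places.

0.294

The rate is λ = 1/47.6 = 0.0210084 per month.
By the memoryless property, P(X > 25.7+58.3 | X > 25.7) = P(X > 58.3).
P(X > 58.3) = e^(−1.2248) ≈ 0.294.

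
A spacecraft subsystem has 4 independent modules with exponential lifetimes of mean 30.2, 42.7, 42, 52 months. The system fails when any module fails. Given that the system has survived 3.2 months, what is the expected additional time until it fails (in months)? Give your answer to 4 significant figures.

10.04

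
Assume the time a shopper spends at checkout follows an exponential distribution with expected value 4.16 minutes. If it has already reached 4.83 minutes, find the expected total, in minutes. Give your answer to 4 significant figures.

8.990

The rate is λ = 1/4.16 = 0.240385 per minute.
By memorylessness, E[X | X > 4.83] = 4.83 + 1/λ = 4.83 + 4.16 = 8.99 minutes.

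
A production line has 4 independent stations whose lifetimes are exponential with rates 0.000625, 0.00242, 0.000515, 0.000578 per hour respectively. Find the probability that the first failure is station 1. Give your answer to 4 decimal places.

0.1510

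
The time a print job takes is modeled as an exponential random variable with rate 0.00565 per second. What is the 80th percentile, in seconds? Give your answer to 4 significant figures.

284.9

Set 1 − e^(−λt) = 0.8, so t = −ln(0.2)/λ = 1.6094/0.00565 ≈ 284.856 seconds.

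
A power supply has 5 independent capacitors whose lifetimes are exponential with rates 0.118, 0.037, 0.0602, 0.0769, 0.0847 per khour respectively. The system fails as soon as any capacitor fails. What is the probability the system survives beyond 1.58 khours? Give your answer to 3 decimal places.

The time to first failure is exponential with rate Σλ = 0.118 + 0.037 + 0.0602 + 0.0769 + 0.0847 = 0.3768.
P(min > 1.58) = e^(−0.3768·1.58) = e^(−0.59534) ≈ 0.551.

0.551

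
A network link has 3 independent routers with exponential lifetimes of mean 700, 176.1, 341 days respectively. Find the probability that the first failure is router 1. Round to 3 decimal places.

Rates: λ_i = 1/mean_i → 0.00142857, 0.00567859, 0.00293255; Σλ = 0.0100397.
P(router 1 first) = λ_1/Σλ = 0.00142857/0.0100397 ≈ 0.142.

0.142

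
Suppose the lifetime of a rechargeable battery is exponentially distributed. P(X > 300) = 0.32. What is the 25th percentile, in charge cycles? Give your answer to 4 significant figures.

e^(−λ·300) = 0.32 ⇒ λ = −ln(0.32)/300 = 0.00379811.
25th percentile: 1 − e^(−λt) = 0.25, t = −ln(0.75)/λ = 75.7434 charge cycles.

75.74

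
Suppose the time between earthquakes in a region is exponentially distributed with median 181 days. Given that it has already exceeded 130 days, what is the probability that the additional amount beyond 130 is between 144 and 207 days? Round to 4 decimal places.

0.1235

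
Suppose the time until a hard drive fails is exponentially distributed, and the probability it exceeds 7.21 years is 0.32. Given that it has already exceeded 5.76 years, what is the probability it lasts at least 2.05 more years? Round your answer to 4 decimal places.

0.7233

From e^(−λ·7.21) = 0.32, λ = −ln(0.32)/7.21 = 0.158035.
Memoryless: P(X > 5.76+2.05 | X > 5.76) = P(X > 2.05) = e^(−0.158035·2.05) ≈ 0.7233.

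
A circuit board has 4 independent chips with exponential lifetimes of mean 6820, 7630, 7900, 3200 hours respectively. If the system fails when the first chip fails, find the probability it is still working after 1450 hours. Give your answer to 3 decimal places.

The first failure time is exponential with rate Σλ_i = 1/6820 + 1/7630 + 1/7900 + 1/3200 = 0.000716771 per hour.
P(min > 1450) = e^(−0.000716771·1450) = e^(−1.0393) ≈ 0.354.

0.354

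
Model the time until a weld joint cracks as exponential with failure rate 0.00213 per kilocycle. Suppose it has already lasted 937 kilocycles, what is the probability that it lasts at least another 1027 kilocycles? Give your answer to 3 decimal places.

The exponential is memoryless, so the remaining time is again Exp(λ): the condition X > 937 is irrelevant.
P(X > 1027) = e^(−2.1875) ≈ 0.112.

0.112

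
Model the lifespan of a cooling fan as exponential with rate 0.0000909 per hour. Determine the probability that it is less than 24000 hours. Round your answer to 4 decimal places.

P(X ≤ 24000) = 1 − e^(−λ·24000) = 1 − e^(−2.1816) ≈ 0.8871.

0.8871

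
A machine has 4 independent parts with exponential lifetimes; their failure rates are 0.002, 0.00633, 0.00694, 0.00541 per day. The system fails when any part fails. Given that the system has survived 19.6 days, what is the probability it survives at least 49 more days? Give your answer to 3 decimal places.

0.363

Time to first failure ~ Exp(Σλ) with Σλ = 0.02068.
By memorylessness, P(T > 19.6+49 | T > 19.6) = P(T > 49) = e^(−0.02068·49) ≈ 0.363.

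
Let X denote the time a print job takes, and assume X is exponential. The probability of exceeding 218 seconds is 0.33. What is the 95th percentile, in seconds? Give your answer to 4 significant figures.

589.1

e^(−λ·218) = 0.33 ⇒ λ = −ln(0.33)/218 = 0.00508561.
95th percentile: 1 − e^(−λt) = 0.95, t = −ln(0.05)/λ = 589.061 seconds.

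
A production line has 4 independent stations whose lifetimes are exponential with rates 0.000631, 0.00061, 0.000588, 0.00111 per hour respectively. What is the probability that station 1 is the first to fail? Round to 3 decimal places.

0.215

The time to first failure is exponential with rate Σλ = 0.000631 + 0.00061 + 0.000588 + 0.00111 = 0.002939.
P(station 1 first) = λ_1/Σλ = 0.000631/0.002939 ≈ 0.215.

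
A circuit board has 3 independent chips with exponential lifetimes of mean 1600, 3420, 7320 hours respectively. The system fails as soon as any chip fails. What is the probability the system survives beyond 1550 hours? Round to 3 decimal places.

The first failure time is exponential with rate Σλ_i = 1/1600 + 1/3420 + 1/7320 = 0.00105401 per hour.
P(min > 1550) = e^(−0.00105401·1550) = e^(−1.6337) ≈ 0.195.

0.195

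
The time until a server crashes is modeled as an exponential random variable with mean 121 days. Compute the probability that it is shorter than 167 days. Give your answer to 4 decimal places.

0.7485

The rate is λ = 1/121 = 0.00826446 per day.
P(X ≤ 167) = 1 − e^(−λ·167) = 1 − e^(−1.3802) ≈ 0.7485.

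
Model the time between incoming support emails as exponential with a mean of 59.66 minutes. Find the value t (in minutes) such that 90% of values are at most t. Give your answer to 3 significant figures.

137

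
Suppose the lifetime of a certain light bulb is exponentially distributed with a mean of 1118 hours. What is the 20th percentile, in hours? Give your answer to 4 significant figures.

249.5

The rate is λ = 1/1118 = 0.000894454 per hour.
Set 1 − e^(−λt) = 0.2, so t = −ln(0.8)/λ = 0.22314/0.000894454 ≈ 249.474 hours.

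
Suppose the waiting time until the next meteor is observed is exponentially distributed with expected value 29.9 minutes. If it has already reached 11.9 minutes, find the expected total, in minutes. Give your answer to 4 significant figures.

41.80

The rate is λ = 1/29.9 = 0.0334448 per minute.
By memorylessness, E[X | X > 11.9] = 11.9 + 1/λ = 11.9 + 29.9 = 41.8 minutes.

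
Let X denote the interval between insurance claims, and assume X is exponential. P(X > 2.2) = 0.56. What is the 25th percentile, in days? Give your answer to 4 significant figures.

e^(−λ·2.2) = 0.56 ⇒ λ = −ln(0.56)/2.2 = 0.263554.
25th percentile: 1 − e^(−λt) = 0.25, t = −ln(0.75)/λ = 1.09155 days.

1.092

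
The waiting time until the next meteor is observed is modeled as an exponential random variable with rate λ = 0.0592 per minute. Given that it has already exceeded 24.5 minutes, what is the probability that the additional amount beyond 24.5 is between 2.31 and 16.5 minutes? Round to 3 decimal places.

Memoryless: the residual past 24.5 is again Exp(λ).
P(2.31 < residual < 16.5) = e^(−λ·2.31) − e^(−λ·16.5) = 0.87219 − 0.37651 ≈ 0.496.

0.496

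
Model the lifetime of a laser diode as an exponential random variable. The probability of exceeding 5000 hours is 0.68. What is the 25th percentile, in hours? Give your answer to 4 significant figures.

3730

e^(−λ·5000) = 0.68 ⇒ λ = −ln(0.68)/5000 = 0.0000771325.
25th percentile: 1 − e^(−λt) = 0.25, t = −ln(0.75)/λ = 3729.71 hours.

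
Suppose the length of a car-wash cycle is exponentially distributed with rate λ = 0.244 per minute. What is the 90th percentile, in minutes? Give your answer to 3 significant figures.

9.44

Set 1 − e^(−λt) = 0.9, so t = −ln(0.1)/λ = 2.3026/0.244 ≈ 9.43682 minutes.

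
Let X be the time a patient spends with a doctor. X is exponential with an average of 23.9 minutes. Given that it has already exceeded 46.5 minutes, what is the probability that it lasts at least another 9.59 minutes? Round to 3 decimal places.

The rate is λ = 1/23.9 = 0.041841 per minute.
P(X > s+t | X > s) = e^(−λ(s+t))/e^(−λs) = e^(−λt), independent of s = 46.5.
P(X > 9.59) = e^(−0.40126) ≈ 0.669.

0.669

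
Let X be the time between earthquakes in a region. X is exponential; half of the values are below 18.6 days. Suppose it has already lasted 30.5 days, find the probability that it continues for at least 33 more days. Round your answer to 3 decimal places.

For an exponential, median = ln(2)/λ, so λ = ln 2 / 18.6 = 0.037266 per day.
P(X > s+t | X > s) = e^(−λ(s+t))/e^(−λs) = e^(−λt), independent of s = 30.5.
P(X > 33) = e^(−1.2298) ≈ 0.292.

0.292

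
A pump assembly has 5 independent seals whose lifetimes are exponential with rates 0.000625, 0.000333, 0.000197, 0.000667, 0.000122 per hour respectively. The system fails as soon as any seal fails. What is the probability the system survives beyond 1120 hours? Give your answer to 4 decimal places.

The time to first failure is exponential with rate Σλ = 0.000625 + 0.000333 + 0.000197 + 0.000667 + 0.000122 = 0.001944.
P(min > 1120) = e^(−0.001944·1120) = e^(−2.1773) ≈ 0.1133.

0.1133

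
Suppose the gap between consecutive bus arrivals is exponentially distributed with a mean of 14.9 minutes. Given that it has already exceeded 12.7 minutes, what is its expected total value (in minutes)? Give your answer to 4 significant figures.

27.60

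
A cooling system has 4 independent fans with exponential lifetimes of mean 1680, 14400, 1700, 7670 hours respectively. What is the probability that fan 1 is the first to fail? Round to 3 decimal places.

Rates: λ_i = 1/mean_i → 0.000595238, 0.0000694444, 0.000588235, 0.000130378; Σλ = 0.0013833.
P(fan 1 first) = λ_1/Σλ = 0.000595238/0.0013833 ≈ 0.430.

0.430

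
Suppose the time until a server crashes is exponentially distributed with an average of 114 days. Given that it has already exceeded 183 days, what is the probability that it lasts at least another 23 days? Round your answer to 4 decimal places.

0.8173

The rate is λ = 1/114 = 0.00877193 per day.
P(X > s+t | X > s) = e^(−λ(s+t))/e^(−λs) = e^(−λt), independent of s = 183.
P(X > 23) = e^(−0.20175) ≈ 0.8173.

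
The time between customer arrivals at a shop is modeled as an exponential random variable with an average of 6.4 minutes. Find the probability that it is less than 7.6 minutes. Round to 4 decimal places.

The rate is λ = 1/6.4 = 0.15625 per minute.
P(X ≤ 7.6) = 1 − e^(−λ·7.6) = 1 − e^(−1.1875) ≈ 0.6950.

0.6950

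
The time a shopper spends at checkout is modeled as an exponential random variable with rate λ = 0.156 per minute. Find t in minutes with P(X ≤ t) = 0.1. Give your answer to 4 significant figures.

0.6754

Set 1 − e^(−λt) = 0.1, so t = −ln(0.9)/λ = 0.10536/0.156 ≈ 0.675388 minutes.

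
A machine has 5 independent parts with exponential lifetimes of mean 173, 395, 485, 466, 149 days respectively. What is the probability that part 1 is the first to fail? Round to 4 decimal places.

0.3006

Rates: λ_i = 1/mean_i → 0.00578035, 0.00253165, 0.00206186, 0.00214592, 0.00671141; Σλ = 0.0192312.
P(part 1 first) = λ_1/Σλ = 0.00578035/0.0192312 ≈ 0.3006.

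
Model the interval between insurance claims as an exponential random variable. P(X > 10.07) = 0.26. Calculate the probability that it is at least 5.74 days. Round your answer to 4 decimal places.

0.4640

e^(−λ·10.07) = 0.26 ⇒ λ = −ln(0.26)/10.07 = 0.133771.
P(X > 5.74) = e^(−0.133771·5.74) = e^(−0.76785) ≈ 0.4640.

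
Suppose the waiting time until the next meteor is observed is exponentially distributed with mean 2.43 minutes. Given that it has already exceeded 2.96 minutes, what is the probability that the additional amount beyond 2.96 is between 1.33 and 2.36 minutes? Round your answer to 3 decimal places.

The rate is λ = 1/2.43 = 0.411523 per minute.
Memoryless: the residual past 2.96 is again Exp(λ).
P(1.33 < residual < 2.36) = e^(−λ·1.33) − e^(−λ·2.36) = 0.57850 − 0.37863 ≈ 0.200.

0.200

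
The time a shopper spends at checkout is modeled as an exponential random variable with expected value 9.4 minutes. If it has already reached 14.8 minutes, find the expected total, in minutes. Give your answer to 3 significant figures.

24.2

The rate is λ = 1/9.4 = 0.106383 per minute.
By memorylessness, E[X | X > 14.8] = 14.8 + 1/λ = 14.8 + 9.4 = 24.2 minutes.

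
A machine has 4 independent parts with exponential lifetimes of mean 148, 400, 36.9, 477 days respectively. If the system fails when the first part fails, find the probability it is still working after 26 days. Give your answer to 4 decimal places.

The first failure time is exponential with rate Σλ_i = 1/148 + 1/400 + 1/36.9 + 1/477 = 0.0384535 per day.
P(min > 26) = e^(−0.0384535·26) = e^(−0.99979) ≈ 0.3680.

0.3680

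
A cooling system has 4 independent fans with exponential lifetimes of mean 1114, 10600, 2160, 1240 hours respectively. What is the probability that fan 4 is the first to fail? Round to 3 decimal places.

0.357

Rates: λ_i = 1/mean_i → 0.000897666, 0.0000943396, 0.000462963, 0.000806452; Σλ = 0.00226142.
P(fan 4 first) = λ_4/Σλ = 0.000806452/0.00226142 ≈ 0.357.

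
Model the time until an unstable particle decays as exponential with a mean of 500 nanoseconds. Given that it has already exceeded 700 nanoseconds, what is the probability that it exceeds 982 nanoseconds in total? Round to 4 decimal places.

The rate is λ = 1/500 = 0.002 per nanosecond.
The exponential is memoryless, so the remaining time is again Exp(λ): the condition X > 700 is irrelevant.
P(X > 282) = e^(−0.564) ≈ 0.5689.

0.5689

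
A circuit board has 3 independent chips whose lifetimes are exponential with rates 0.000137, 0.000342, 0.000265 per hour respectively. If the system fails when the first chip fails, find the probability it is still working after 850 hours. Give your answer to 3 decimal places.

0.531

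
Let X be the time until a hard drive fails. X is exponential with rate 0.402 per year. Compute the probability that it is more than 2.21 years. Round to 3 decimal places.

0.411

P(X > 2.21) = e^(−λ·2.21) = e^(−0.88842) ≈ 0.411.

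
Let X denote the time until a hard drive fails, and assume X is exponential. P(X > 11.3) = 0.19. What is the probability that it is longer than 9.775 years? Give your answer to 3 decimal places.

0.238

e^(−λ·11.3) = 0.19 ⇒ λ = −ln(0.19)/11.3 = 0.146967.
P(X > 9.775) = e^(−0.146967·9.775) = e^(−1.4366) ≈ 0.238.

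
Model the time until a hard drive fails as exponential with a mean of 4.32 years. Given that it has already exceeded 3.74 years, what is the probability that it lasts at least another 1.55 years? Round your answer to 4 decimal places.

0.6985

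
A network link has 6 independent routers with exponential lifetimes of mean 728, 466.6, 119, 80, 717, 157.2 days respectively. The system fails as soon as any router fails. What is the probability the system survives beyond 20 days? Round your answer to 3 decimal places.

The first failure time is exponential with rate Σλ_i = 1/728 + 1/466.6 + 1/119 + 1/80 + 1/717 + 1/157.2 = 0.0321762 per day.
P(min > 20) = e^(−0.0321762·20) = e^(−0.64352) ≈ 0.525.

0.525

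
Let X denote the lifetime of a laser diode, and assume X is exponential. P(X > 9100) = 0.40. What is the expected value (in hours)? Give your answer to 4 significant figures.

9931

e^(−λ·9100) = 0.40 ⇒ λ = −ln(0.40)/9100 = 0.000100691.
Mean = 1/λ = 9931.35 hours.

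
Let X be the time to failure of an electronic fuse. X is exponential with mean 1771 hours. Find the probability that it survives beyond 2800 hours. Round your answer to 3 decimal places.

0.206

The rate is λ = 1/1771 = 0.000564653 per hour.
P(X > 2800) = e^(−λ·2800) = e^(−1.581) ≈ 0.206.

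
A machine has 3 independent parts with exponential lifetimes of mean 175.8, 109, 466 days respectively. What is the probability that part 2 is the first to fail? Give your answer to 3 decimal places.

Rates: λ_i = 1/mean_i → 0.00568828, 0.00917431, 0.00214592; Σλ = 0.0170085.
P(part 2 first) = λ_2/Σλ = 0.00917431/0.0170085 ≈ 0.539.

0.539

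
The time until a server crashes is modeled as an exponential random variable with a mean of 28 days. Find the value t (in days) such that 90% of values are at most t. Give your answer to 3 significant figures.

64.5

The rate is λ = 1/28 = 0.0357143 per day.
Set 1 − e^(−λt) = 0.9, so t = −ln(0.1)/λ = 2.3026/0.0357143 ≈ 64.4724 days.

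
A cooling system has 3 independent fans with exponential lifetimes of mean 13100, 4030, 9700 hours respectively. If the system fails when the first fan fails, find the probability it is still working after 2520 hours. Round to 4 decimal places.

0.3405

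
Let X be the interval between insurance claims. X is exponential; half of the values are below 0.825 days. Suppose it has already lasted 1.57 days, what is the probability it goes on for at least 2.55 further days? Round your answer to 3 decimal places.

0.117

For an exponential, median = ln(2)/λ, so λ = ln 2 / 0.825 = 0.840178 per day.
P(X > s+t | X > s) = e^(−λ(s+t))/e^(−λs) = e^(−λt), independent of s = 1.57.
P(X > 2.55) = e^(−2.1425) ≈ 0.117.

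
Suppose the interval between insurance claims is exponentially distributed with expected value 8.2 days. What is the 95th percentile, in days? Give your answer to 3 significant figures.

24.6

The rate is λ = 1/8.2 = 0.121951 per day.
Set 1 − e^(−λt) = 0.95, so t = −ln(0.05)/λ = 2.9957/0.121951 ≈ 24.565 days.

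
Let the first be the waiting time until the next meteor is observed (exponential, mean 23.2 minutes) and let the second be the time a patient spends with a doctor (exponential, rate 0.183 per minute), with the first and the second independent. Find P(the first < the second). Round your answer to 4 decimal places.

0.1906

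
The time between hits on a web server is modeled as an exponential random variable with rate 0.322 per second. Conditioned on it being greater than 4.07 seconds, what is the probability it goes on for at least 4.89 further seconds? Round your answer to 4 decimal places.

P(X > s+t | X > s) = e^(−λ(s+t))/e^(−λs) = e^(−λt), independent of s = 4.07.
P(X > 4.89) = e^(−1.5746) ≈ 0.2071.

0.2071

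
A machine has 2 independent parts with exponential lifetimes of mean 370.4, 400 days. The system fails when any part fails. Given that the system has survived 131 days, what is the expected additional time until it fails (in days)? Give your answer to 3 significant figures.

First-failure rate Σλ = 1/370.4 + 1/400 = 0.00519978.
By memorylessness the expected residual is 1/Σλ = 192.316 days, regardless of the 131 already elapsed.

192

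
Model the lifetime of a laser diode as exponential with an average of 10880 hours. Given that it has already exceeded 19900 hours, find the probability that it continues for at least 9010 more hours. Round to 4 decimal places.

0.4369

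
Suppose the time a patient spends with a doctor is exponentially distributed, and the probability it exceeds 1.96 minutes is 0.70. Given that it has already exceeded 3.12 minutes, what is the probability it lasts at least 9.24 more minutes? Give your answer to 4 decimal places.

0.1861

From e^(−λ·1.96) = 0.70, λ = −ln(0.70)/1.96 = 0.181977.
Memoryless: P(X > 3.12+9.24 | X > 3.12) = P(X > 9.24) = e^(−0.181977·9.24) ≈ 0.1861.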